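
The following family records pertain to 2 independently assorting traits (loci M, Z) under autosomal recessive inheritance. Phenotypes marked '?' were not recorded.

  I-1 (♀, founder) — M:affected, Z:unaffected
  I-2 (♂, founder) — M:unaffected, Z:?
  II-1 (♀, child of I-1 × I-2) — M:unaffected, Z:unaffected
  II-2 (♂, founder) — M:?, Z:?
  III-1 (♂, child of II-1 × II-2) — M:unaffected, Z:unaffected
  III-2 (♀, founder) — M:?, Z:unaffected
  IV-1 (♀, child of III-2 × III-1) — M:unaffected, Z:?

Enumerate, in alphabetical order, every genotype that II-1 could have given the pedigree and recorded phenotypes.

II-1 ∈ {Mm ZZ, Mm Zz}

M/I-1 aff ·: mm
M/I-2 un ·: MM|Mm
M/II-1 un I-1×I-2: Mm
M/II-2 ? ·: MM|Mm|mm
M/III-1 un II-1×II-2: MM|Mm
M/III-2 ? ·: MM|Mm|mm
M/IV-1 un III-2×III-1: MM|Mm
⇒ M over [I-1,I-2,II-1,II-2,III-1,III-2,IV-1]: 46 consistent
Z/I-1 un ·: ZZ|Zz
Z/I-2 ? ·: ZZ|Zz|zz
Z/II-1 un I-1×I-2: ZZ|Zz
Z/II-2 ? ·: ZZ|Zz|zz
Z/III-1 un II-1×II-2: ZZ|Zz
Z/III-2 un ·: ZZ|Zz
Z/IV-1 ? III-2×III-1: ZZ|Zz|zz
⇒ Z over [I-1,I-2,II-1,II-2,III-1,III-2,IV-1]: 169 consistent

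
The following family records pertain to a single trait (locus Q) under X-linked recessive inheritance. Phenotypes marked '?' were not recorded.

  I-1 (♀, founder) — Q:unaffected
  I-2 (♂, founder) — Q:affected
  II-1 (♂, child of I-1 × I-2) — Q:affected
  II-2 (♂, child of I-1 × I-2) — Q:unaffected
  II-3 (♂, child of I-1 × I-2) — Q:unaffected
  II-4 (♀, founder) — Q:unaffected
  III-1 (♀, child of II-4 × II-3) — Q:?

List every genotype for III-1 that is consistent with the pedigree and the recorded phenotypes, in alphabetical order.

Q/I-1 un ·: X^QX^q
Q/I-2 aff ·: X^qY
Q/II-1 aff I-1×I-2: X^qY
Q/II-2 un I-1×I-2: X^QY
Q/II-3 un I-1×I-2: X^QY
Q/II-4 un ·: X^QX^Q|X^QX^q
Q/III-1 ? II-4×II-3: X^QX^Q|X^QX^q
⇒ Q over [I-1,I-2,II-1,II-2,II-3,II-4,III-1]: 3 consistent

III-1 ∈ {X^QX^Q, X^QX^q}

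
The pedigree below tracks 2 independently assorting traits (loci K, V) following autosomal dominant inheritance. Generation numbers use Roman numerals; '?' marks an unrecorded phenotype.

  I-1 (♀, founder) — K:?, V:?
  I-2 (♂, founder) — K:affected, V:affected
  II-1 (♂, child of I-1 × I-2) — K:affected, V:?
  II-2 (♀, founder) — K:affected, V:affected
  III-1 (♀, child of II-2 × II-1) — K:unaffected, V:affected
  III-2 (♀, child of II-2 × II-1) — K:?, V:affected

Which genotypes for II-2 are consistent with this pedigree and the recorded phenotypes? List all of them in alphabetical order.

II-2 ∈ {Kk VV, Kk Vv}

K/I-1 ? ·: kk|Kk|KK
K/I-2 aff ·: Kk|KK
K/II-1 aff I-1×I-2: Kk
K/II-2 aff ·: Kk
K/III-1 un II-2×II-1: kk
K/III-2 ? II-2×II-1: kk|Kk|KK
⇒ K over [I-1,I-2,II-1,II-2,III-1,III-2]: 15 consistent
V/I-1 ? ·: vv|Vv|VV
V/I-2 aff ·: Vv|VV
V/II-1 ? I-1×I-2: vv|Vv|VV
V/II-2 aff ·: Vv|VV
V/III-1 aff II-2×II-1: Vv|VV
V/III-2 aff II-2×II-1: Vv|VV
⇒ V over [I-1,I-2,II-1,II-2,III-1,III-2]: 64 consistent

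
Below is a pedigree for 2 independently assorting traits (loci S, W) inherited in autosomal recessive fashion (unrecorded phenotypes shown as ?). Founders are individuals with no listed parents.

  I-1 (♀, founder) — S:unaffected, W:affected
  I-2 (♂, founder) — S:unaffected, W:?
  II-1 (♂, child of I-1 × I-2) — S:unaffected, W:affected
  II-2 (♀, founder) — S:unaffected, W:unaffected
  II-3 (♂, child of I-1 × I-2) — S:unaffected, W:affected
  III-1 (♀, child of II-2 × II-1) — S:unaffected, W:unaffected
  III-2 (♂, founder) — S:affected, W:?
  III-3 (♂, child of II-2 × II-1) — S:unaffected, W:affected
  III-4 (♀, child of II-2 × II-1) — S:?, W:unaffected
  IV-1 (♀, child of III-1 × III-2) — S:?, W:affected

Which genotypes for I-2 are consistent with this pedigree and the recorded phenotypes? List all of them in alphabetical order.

S/I-1 un ·: SS|Ss
S/I-2 un ·: SS|Ss
S/II-1 un I-1×I-2: SS|Ss
S/II-2 un ·: SS|Ss
S/II-3 un I-1×I-2: SS|Ss
S/III-1 un II-2×II-1: SS|Ss
S/III-2 aff ·: ss
S/III-3 un II-2×II-1: SS|Ss
S/III-4 ? II-2×II-1: SS|Ss|ss
S/IV-1 ? III-1×III-2: Ss|ss
⇒ S over [I-1,I-2,II-1,II-2,II-3,III-1,III-2,III-3,III-4,IV-1]: 271 consistent
W/I-1 aff ·: ww
W/I-2 ? ·: Ww|ww
W/II-1 aff I-1×I-2: ww
W/II-2 un ·: Ww
W/II-3 aff I-1×I-2: ww
W/III-1 un II-2×II-1: Ww
W/III-2 ? ·: Ww|ww
W/III-3 aff II-2×II-1: ww
W/III-4 un II-2×II-1: Ww
W/IV-1 aff III-1×III-2: ww
⇒ W over [I-1,I-2,II-1,II-2,II-3,III-1,III-2,III-3,III-4,IV-1]: 4 consistent

I-2 ∈ {SS Ww, SS ww, Ss Ww, Ss ww}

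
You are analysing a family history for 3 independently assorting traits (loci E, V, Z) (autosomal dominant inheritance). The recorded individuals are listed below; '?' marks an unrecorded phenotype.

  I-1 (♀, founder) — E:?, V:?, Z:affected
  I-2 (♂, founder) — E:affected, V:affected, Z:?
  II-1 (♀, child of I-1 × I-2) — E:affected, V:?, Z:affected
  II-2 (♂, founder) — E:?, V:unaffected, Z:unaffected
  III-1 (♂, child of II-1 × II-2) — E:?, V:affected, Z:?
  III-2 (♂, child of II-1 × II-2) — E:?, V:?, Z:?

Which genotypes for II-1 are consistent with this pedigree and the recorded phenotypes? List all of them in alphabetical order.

II-1 ∈ {EE VV ZZ, EE VV Zz, EE Vv ZZ, EE Vv Zz, Ee VV ZZ, Ee VV Zz, Ee Vv ZZ, Ee Vv Zz}

E/I-1 ? ·: ee|Ee|EE
E/I-2 aff ·: Ee|EE
E/II-1 aff I-1×I-2: Ee|EE
E/II-2 ? ·: ee|Ee|EE
E/III-1 ? II-1×II-2: ee|Ee|EE
E/III-2 ? II-1×II-2: ee|Ee|EE
⇒ E over [I-1,I-2,II-1,II-2,III-1,III-2]: 109 consistent
V/I-1 ? ·: vv|Vv|VV
V/I-2 aff ·: Vv|VV
V/II-1 ? I-1×I-2: Vv|VV
V/II-2 un ·: vv
V/III-1 aff II-1×II-2: Vv
V/III-2 ? II-1×II-2: vv|Vv
⇒ V over [I-1,I-2,II-1,II-2,III-1,III-2]: 14 consistent
Z/I-1 aff ·: Zz|ZZ
Z/I-2 ? ·: zz|Zz|ZZ
Z/II-1 aff I-1×I-2: Zz|ZZ
Z/II-2 un ·: zz
Z/III-1 ? II-1×II-2: zz|Zz
Z/III-2 ? II-1×II-2: zz|Zz
⇒ Z over [I-1,I-2,II-1,II-2,III-1,III-2]: 24 consistent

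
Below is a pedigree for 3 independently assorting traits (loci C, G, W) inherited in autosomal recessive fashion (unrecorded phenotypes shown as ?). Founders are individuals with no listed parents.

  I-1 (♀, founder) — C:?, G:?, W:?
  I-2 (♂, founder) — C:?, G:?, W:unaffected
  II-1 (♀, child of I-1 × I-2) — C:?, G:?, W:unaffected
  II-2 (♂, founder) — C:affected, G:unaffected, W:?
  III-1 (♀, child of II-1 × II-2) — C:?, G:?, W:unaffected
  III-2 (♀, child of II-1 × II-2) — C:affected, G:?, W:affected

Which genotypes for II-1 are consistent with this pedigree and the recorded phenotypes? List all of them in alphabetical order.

C/I-1 ? ·: CC|Cc|cc
C/I-2 ? ·: CC|Cc|cc
C/II-1 ? I-1×I-2: Cc|cc
C/II-2 aff ·: cc
C/III-1 ? II-1×II-2: Cc|cc
C/III-2 aff II-1×II-2: cc
⇒ C over [I-1,I-2,II-1,II-2,III-1,III-2]: 18 consistent
G/I-1 ? ·: GG|Gg|gg
G/I-2 ? ·: GG|Gg|gg
G/II-1 ? I-1×I-2: GG|Gg|gg
G/II-2 un ·: GG|Gg
G/III-1 ? II-1×II-2: GG|Gg|gg
G/III-2 ? II-1×II-2: GG|Gg|gg
⇒ G over [I-1,I-2,II-1,II-2,III-1,III-2]: 131 consistent
W/I-1 ? ·: WW|Ww|ww
W/I-2 un ·: WW|Ww
W/II-1 un I-1×I-2: Ww
W/II-2 ? ·: Ww|ww
W/III-1 un II-1×II-2: WW|Ww
W/III-2 aff II-1×II-2: ww
⇒ W over [I-1,I-2,II-1,II-2,III-1,III-2]: 15 consistent

II-1 ∈ {Cc GG Ww, Cc Gg Ww, Cc gg Ww, cc GG Ww, cc Gg Ww, cc gg Ww}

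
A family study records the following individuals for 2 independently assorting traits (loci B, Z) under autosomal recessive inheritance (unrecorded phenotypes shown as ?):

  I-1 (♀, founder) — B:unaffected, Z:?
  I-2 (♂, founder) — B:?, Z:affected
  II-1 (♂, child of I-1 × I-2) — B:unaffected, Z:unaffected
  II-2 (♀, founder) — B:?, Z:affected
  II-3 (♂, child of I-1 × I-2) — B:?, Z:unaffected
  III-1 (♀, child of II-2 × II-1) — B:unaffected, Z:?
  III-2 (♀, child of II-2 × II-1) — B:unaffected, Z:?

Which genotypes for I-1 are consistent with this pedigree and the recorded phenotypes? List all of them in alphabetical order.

B/I-1 un ·: BB|Bb
B/I-2 ? ·: BB|Bb|bb
B/II-1 un I-1×I-2: BB|Bb
B/II-2 ? ·: BB|Bb|bb
B/II-3 ? I-1×I-2: BB|Bb|bb
B/III-1 un II-2×II-1: BB|Bb
B/III-2 un II-2×II-1: BB|Bb
⇒ B over [I-1,I-2,II-1,II-2,II-3,III-1,III-2]: 138 consistent
Z/I-1 ? ·: ZZ|Zz
Z/I-2 aff ·: zz
Z/II-1 un I-1×I-2: Zz
Z/II-2 aff ·: zz
Z/II-3 un I-1×I-2: Zz
Z/III-1 ? II-2×II-1: Zz|zz
Z/III-2 ? II-2×II-1: Zz|zz
⇒ Z over [I-1,I-2,II-1,II-2,II-3,III-1,III-2]: 8 consistent

I-1 ∈ {BB ZZ, BB Zz, Bb ZZ, Bb Zz}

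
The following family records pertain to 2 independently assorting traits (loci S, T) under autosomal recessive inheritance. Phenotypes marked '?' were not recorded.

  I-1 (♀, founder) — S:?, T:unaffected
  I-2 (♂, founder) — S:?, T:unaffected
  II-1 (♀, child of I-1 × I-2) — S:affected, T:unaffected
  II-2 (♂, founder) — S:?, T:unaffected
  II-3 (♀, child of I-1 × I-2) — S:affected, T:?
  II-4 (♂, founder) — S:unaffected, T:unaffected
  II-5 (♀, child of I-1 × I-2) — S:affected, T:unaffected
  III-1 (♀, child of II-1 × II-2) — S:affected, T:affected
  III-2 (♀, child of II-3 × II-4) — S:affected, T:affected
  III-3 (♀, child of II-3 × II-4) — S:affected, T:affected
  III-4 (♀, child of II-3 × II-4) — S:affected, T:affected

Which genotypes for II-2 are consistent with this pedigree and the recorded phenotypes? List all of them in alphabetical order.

S/I-1 ? ·: Ss|ss
S/I-2 ? ·: Ss|ss
S/II-1 aff I-1×I-2: ss
S/II-2 ? ·: Ss|ss
S/II-3 aff I-1×I-2: ss
S/II-4 un ·: Ss
S/II-5 aff I-1×I-2: ss
S/III-1 aff II-1×II-2: ss
S/III-2 aff II-3×II-4: ss
S/III-3 aff II-3×II-4: ss
S/III-4 aff II-3×II-4: ss
⇒ S over [I-1,I-2,II-1,II-2,II-3,II-4,II-5,III-1,III-2,III-3,III-4]: 8 consistent
T/I-1 un ·: TT|Tt
T/I-2 un ·: TT|Tt
T/II-1 un I-1×I-2: Tt
T/II-2 un ·: Tt
T/II-3 ? I-1×I-2: Tt|tt
T/II-4 un ·: Tt
T/II-5 un I-1×I-2: TT|Tt
T/III-1 aff II-1×II-2: tt
T/III-2 aff II-3×II-4: tt
T/III-3 aff II-3×II-4: tt
T/III-4 aff II-3×II-4: tt
⇒ T over [I-1,I-2,II-1,II-2,II-3,II-4,II-5,III-1,III-2,III-3,III-4]: 8 consistent

II-2 ∈ {Ss Tt, ss Tt}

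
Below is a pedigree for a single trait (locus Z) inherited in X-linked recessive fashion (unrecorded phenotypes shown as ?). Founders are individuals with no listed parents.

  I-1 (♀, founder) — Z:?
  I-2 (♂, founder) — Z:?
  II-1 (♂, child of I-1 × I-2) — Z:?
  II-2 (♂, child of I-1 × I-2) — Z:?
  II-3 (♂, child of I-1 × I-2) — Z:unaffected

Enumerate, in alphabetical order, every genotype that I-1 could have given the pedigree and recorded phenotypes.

I-1 ∈ {X^ZX^Z, X^ZX^z}

Z/I-1 ? ·: X^ZX^Z|X^ZX^z
Z/I-2 ? ·: X^ZY|X^zY
Z/II-1 ? I-1×I-2: X^ZY|X^zY
Z/II-2 ? I-1×I-2: X^ZY|X^zY
Z/II-3 un I-1×I-2: X^ZY
⇒ Z over [I-1,I-2,II-1,II-2,II-3]: 10 consistent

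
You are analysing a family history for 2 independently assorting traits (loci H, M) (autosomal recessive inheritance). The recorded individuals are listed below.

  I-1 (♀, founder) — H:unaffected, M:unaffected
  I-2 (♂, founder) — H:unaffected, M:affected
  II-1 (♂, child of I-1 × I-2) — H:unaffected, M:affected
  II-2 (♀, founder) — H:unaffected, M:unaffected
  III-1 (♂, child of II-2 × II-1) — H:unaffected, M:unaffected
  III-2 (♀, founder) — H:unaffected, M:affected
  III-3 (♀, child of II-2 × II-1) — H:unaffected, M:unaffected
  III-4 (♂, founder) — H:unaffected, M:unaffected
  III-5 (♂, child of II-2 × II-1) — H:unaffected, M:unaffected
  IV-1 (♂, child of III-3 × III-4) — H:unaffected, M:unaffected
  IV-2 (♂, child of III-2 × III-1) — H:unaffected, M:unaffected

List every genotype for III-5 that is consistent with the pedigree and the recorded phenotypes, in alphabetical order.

III-5 ∈ {HH Mm, Hh Mm}

H/I-1 un ·: HH|Hh
H/I-2 un ·: HH|Hh
H/II-1 un I-1×I-2: HH|Hh
H/II-2 un ·: HH|Hh
H/III-1 un II-2×II-1: HH|Hh
H/III-2 un ·: HH|Hh
H/III-3 un II-2×II-1: HH|Hh
H/III-4 un ·: HH|Hh
H/III-5 un II-2×II-1: HH|Hh
H/IV-1 un III-3×III-4: HH|Hh
H/IV-2 un III-2×III-1: HH|Hh
⇒ H over [I-1,I-2,II-1,II-2,III-1,III-2,III-3,III-4,III-5,IV-1,IV-2]: 1016 consistent
M/I-1 un ·: Mm
M/I-2 aff ·: mm
M/II-1 aff I-1×I-2: mm
M/II-2 un ·: MM|Mm
M/III-1 un II-2×II-1: Mm
M/III-2 aff ·: mm
M/III-3 un II-2×II-1: Mm
M/III-4 un ·: MM|Mm
M/III-5 un II-2×II-1: Mm
M/IV-1 un III-3×III-4: MM|Mm
M/IV-2 un III-2×III-1: Mm
⇒ M over [I-1,I-2,II-1,II-2,III-1,III-2,III-3,III-4,III-5,IV-1,IV-2]: 8 consistent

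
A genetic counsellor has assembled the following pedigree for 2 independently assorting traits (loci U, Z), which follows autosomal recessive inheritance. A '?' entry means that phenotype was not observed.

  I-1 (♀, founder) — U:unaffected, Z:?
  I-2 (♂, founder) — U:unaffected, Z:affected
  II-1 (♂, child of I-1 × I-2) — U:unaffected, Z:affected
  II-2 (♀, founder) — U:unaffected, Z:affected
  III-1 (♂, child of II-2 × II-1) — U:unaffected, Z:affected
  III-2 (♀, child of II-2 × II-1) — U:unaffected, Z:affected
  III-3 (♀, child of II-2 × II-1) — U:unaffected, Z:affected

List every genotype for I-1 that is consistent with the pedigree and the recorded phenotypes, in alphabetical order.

I-1 ∈ {UU Zz, UU zz, Uu Zz, Uu zz}

U/I-1 un ·: UU|Uu
U/I-2 un ·: UU|Uu
U/II-1 un I-1×I-2: UU|Uu
U/II-2 un ·: UU|Uu
U/III-1 un II-2×II-1: UU|Uu
U/III-2 un II-2×II-1: UU|Uu
U/III-3 un II-2×II-1: UU|Uu
⇒ U over [I-1,I-2,II-1,II-2,III-1,III-2,III-3]: 84 consistent
Z/I-1 ? ·: Zz|zz
Z/I-2 aff ·: zz
Z/II-1 aff I-1×I-2: zz
Z/II-2 aff ·: zz
Z/III-1 aff II-2×II-1: zz
Z/III-2 aff II-2×II-1: zz
Z/III-3 aff II-2×II-1: zz
⇒ Z over [I-1,I-2,II-1,II-2,III-1,III-2,III-3]: 2 consistent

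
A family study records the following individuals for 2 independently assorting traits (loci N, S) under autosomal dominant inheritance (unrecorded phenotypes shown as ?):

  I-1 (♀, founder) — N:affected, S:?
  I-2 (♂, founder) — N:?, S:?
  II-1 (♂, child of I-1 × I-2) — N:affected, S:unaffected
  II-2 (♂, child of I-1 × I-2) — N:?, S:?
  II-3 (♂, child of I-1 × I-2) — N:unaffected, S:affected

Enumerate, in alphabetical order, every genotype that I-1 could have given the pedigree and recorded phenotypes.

N/I-1 aff ·: Nn
N/I-2 ? ·: nn|Nn
N/II-1 aff I-1×I-2: Nn|NN
N/II-2 ? I-1×I-2: nn|Nn|NN
N/II-3 un I-1×I-2: nn
⇒ N over [I-1,I-2,II-1,II-2,II-3]: 8 consistent
S/I-1 ? ·: ss|Ss
S/I-2 ? ·: ss|Ss
S/II-1 un I-1×I-2: ss
S/II-2 ? I-1×I-2: ss|Ss|SS
S/II-3 aff I-1×I-2: Ss|SS
⇒ S over [I-1,I-2,II-1,II-2,II-3]: 10 consistent

I-1 ∈ {Nn Ss, Nn ss}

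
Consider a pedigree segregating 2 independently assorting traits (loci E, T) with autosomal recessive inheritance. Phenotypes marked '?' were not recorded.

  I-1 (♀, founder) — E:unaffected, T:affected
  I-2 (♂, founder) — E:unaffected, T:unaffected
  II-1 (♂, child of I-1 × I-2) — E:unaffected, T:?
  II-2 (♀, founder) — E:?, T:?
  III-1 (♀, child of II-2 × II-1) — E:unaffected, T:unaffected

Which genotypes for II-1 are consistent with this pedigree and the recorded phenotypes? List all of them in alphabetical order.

E/I-1 un ·: EE|Ee
E/I-2 un ·: EE|Ee
E/II-1 un I-1×I-2: EE|Ee
E/II-2 ? ·: EE|Ee|ee
E/III-1 un II-2×II-1: EE|Ee
⇒ E over [I-1,I-2,II-1,II-2,III-1]: 31 consistent
T/I-1 aff ·: tt
T/I-2 un ·: TT|Tt
T/II-1 ? I-1×I-2: Tt|tt
T/II-2 ? ·: TT|Tt|tt
T/III-1 un II-2×II-1: TT|Tt
⇒ T over [I-1,I-2,II-1,II-2,III-1]: 12 consistent

II-1 ∈ {EE Tt, EE tt, Ee Tt, Ee tt}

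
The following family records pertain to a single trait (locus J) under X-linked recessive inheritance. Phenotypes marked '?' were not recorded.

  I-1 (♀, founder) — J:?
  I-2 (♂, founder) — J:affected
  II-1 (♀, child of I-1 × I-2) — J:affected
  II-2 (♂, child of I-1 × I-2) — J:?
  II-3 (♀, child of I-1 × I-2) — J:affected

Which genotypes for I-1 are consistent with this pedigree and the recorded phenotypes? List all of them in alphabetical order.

I-1 ∈ {X^JX^j, X^jX^j}

J/I-1 ? ·: X^JX^j|X^jX^j
J/I-2 aff ·: X^jY
J/II-1 aff I-1×I-2: X^jX^j
J/II-2 ? I-1×I-2: X^JY|X^jY
J/II-3 aff I-1×I-2: X^jX^j
⇒ J over [I-1,I-2,II-1,II-2,II-3]: 3 consistent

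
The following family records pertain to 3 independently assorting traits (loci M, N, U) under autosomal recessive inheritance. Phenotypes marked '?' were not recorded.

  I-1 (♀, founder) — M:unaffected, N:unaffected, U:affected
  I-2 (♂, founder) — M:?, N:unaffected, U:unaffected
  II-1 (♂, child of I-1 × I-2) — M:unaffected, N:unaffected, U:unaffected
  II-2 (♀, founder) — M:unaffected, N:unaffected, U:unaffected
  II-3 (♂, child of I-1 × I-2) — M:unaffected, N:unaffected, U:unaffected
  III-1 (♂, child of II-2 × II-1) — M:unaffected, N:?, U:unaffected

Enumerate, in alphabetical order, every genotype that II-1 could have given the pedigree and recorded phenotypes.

II-1 ∈ {MM NN Uu, MM Nn Uu, Mm NN Uu, Mm Nn Uu}

M/I-1 un ·: MM|Mm
M/I-2 ? ·: MM|Mm|mm
M/II-1 un I-1×I-2: MM|Mm
M/II-2 un ·: MM|Mm
M/II-3 un I-1×I-2: MM|Mm
M/III-1 un II-2×II-1: MM|Mm
⇒ M over [I-1,I-2,II-1,II-2,II-3,III-1]: 53 consistent
N/I-1 un ·: NN|Nn
N/I-2 un ·: NN|Nn
N/II-1 un I-1×I-2: NN|Nn
N/II-2 un ·: NN|Nn
N/II-3 un I-1×I-2: NN|Nn
N/III-1 ? II-2×II-1: NN|Nn|nn
⇒ N over [I-1,I-2,II-1,II-2,II-3,III-1]: 51 consistent
U/I-1 aff ·: uu
U/I-2 un ·: UU|Uu
U/II-1 un I-1×I-2: Uu
U/II-2 un ·: UU|Uu
U/II-3 un I-1×I-2: Uu
U/III-1 un II-2×II-1: UU|Uu
⇒ U over [I-1,I-2,II-1,II-2,II-3,III-1]: 8 consistent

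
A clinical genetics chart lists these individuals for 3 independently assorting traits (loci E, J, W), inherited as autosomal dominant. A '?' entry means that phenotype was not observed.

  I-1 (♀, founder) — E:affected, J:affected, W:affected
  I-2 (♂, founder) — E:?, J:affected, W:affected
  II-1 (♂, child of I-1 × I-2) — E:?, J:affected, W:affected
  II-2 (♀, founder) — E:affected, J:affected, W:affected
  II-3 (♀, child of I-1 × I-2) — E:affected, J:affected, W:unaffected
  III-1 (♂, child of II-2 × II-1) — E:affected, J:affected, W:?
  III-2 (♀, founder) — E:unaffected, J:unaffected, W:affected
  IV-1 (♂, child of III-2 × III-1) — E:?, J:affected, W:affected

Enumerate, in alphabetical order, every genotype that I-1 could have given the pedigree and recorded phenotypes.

I-1 ∈ {EE JJ Ww, EE Jj Ww, Ee JJ Ww, Ee Jj Ww}

E/I-1 aff ·: Ee|EE
E/I-2 ? ·: ee|Ee|EE
E/II-1 ? I-1×I-2: ee|Ee|EE
E/II-2 aff ·: Ee|EE
E/II-3 aff I-1×I-2: Ee|EE
E/III-1 aff II-2×II-1: Ee|EE
E/III-2 un ·: ee
E/IV-1 ? III-2×III-1: ee|Ee
⇒ E over [I-1,I-2,II-1,II-2,II-3,III-1,III-2,IV-1]: 88 consistent
J/I-1 aff ·: Jj|JJ
J/I-2 aff ·: Jj|JJ
J/II-1 aff I-1×I-2: Jj|JJ
J/II-2 aff ·: Jj|JJ
J/II-3 aff I-1×I-2: Jj|JJ
J/III-1 aff II-2×II-1: Jj|JJ
J/III-2 un ·: jj
J/IV-1 aff III-2×III-1: Jj
⇒ J over [I-1,I-2,II-1,II-2,II-3,III-1,III-2,IV-1]: 45 consistent
W/I-1 aff ·: Ww
W/I-2 aff ·: Ww
W/II-1 aff I-1×I-2: Ww|WW
W/II-2 aff ·: Ww|WW
W/II-3 un I-1×I-2: ww
W/III-1 ? II-2×II-1: ww|Ww|WW
W/III-2 aff ·: Ww|WW
W/IV-1 aff III-2×III-1: Ww|WW
⇒ W over [I-1,I-2,II-1,II-2,II-3,III-1,III-2,IV-1]: 26 consistent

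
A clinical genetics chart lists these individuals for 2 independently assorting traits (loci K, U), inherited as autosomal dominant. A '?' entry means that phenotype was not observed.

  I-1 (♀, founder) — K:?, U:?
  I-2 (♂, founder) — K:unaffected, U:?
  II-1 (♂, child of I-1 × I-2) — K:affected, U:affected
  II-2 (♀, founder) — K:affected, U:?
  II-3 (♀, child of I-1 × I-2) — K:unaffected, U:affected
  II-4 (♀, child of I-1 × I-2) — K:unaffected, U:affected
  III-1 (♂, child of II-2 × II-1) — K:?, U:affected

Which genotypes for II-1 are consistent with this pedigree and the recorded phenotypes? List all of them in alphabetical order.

K/I-1 ? ·: Kk
K/I-2 un ·: kk
K/II-1 aff I-1×I-2: Kk
K/II-2 aff ·: Kk|KK
K/II-3 un I-1×I-2: kk
K/II-4 un I-1×I-2: kk
K/III-1 ? II-2×II-1: kk|Kk|KK
⇒ K over [I-1,I-2,II-1,II-2,II-3,II-4,III-1]: 5 consistent
U/I-1 ? ·: uu|Uu|UU
U/I-2 ? ·: uu|Uu|UU
U/II-1 aff I-1×I-2: Uu|UU
U/II-2 ? ·: uu|Uu|UU
U/II-3 aff I-1×I-2: Uu|UU
U/II-4 aff I-1×I-2: Uu|UU
U/III-1 aff II-2×II-1: Uu|UU
⇒ U over [I-1,I-2,II-1,II-2,II-3,II-4,III-1]: 132 consistent

II-1 ∈ {Kk UU, Kk Uu}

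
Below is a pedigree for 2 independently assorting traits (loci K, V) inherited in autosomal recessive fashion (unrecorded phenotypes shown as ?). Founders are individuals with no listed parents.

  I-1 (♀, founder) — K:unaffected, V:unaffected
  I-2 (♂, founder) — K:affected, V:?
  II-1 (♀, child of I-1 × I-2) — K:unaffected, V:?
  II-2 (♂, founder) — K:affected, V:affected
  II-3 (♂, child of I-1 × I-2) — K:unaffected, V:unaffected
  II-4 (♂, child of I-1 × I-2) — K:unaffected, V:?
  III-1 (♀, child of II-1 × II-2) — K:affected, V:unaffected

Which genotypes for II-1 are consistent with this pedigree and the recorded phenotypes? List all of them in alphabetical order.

II-1 ∈ {Kk VV, Kk Vv}

K/I-1 un ·: KK|Kk
K/I-2 aff ·: kk
K/II-1 un I-1×I-2: Kk
K/II-2 aff ·: kk
K/II-3 un I-1×I-2: Kk
K/II-4 un I-1×I-2: Kk
K/III-1 aff II-1×II-2: kk
⇒ K over [I-1,I-2,II-1,II-2,II-3,II-4,III-1]: 2 consistent
V/I-1 un ·: VV|Vv
V/I-2 ? ·: VV|Vv|vv
V/II-1 ? I-1×I-2: VV|Vv
V/II-2 aff ·: vv
V/II-3 un I-1×I-2: VV|Vv
V/II-4 ? I-1×I-2: VV|Vv|vv
V/III-1 un II-1×II-2: Vv
⇒ V over [I-1,I-2,II-1,II-2,II-3,II-4,III-1]: 32 consistent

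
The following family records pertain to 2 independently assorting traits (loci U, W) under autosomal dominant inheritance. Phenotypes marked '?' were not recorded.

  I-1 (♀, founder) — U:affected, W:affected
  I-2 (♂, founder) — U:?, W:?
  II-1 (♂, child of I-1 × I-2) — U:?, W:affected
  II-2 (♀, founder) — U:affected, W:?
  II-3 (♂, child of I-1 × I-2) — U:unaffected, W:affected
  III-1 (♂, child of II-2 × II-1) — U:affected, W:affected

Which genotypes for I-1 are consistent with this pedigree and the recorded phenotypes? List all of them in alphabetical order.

U/I-1 aff ·: Uu
U/I-2 ? ·: uu|Uu
U/II-1 ? I-1×I-2: uu|Uu|UU
U/II-2 aff ·: Uu|UU
U/II-3 un I-1×I-2: uu
U/III-1 aff II-2×II-1: Uu|UU
⇒ U over [I-1,I-2,II-1,II-2,II-3,III-1]: 15 consistent
W/I-1 aff ·: Ww|WW
W/I-2 ? ·: ww|Ww|WW
W/II-1 aff I-1×I-2: Ww|WW
W/II-2 ? ·: ww|Ww|WW
W/II-3 aff I-1×I-2: Ww|WW
W/III-1 aff II-2×II-1: Ww|WW
⇒ W over [I-1,I-2,II-1,II-2,II-3,III-1]: 68 consistent

I-1 ∈ {Uu WW, Uu Ww}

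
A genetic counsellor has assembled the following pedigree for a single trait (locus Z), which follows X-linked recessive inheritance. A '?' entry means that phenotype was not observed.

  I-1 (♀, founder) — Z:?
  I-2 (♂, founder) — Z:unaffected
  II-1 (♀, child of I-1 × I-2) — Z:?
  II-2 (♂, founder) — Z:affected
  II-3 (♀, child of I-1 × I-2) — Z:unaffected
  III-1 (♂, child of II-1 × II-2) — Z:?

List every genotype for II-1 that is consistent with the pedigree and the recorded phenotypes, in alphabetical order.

II-1 ∈ {X^ZX^Z, X^ZX^z}

Z/I-1 ? ·: X^ZX^Z|X^ZX^z|X^zX^z
Z/I-2 un ·: X^ZY
Z/II-1 ? I-1×I-2: X^ZX^Z|X^ZX^z
Z/II-2 aff ·: X^zY
Z/II-3 un I-1×I-2: X^ZX^Z|X^ZX^z
Z/III-1 ? II-1×II-2: X^ZY|X^zY
⇒ Z over [I-1,I-2,II-1,II-2,II-3,III-1]: 9 consistent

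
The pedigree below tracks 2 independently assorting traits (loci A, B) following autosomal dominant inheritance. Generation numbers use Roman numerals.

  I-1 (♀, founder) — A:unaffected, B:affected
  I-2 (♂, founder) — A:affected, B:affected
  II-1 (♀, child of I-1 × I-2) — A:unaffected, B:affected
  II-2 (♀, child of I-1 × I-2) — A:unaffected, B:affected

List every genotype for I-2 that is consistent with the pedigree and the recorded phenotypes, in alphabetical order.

A/I-1 un ·: aa
A/I-2 aff ·: Aa
A/II-1 un I-1×I-2: aa
A/II-2 un I-1×I-2: aa
⇒ A over [I-1,I-2,II-1,II-2]: 1 consistent
B/I-1 aff ·: Bb|BB
B/I-2 aff ·: Bb|BB
B/II-1 aff I-1×I-2: Bb|BB
B/II-2 aff I-1×I-2: Bb|BB
⇒ B over [I-1,I-2,II-1,II-2]: 13 consistent

I-2 ∈ {Aa BB, Aa Bb}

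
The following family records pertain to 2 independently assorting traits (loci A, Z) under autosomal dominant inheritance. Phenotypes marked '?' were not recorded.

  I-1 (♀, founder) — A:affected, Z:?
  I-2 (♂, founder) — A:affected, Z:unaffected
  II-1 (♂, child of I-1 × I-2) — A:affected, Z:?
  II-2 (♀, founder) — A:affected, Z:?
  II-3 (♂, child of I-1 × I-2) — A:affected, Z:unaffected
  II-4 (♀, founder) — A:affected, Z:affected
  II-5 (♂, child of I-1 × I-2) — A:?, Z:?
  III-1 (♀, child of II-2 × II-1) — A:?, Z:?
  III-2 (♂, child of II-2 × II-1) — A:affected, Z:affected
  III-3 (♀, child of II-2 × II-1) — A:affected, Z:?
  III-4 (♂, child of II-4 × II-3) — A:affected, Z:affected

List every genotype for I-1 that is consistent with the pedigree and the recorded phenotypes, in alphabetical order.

I-1 ∈ {AA Zz, AA zz, Aa Zz, Aa zz}

A/I-1 aff ·: Aa|AA
A/I-2 aff ·: Aa|AA
A/II-1 aff I-1×I-2: Aa|AA
A/II-2 aff ·: Aa|AA
A/II-3 aff I-1×I-2: Aa|AA
A/II-4 aff ·: Aa|AA
A/II-5 ? I-1×I-2: aa|Aa|AA
A/III-1 ? II-2×II-1: aa|Aa|AA
A/III-2 aff II-2×II-1: Aa|AA
A/III-3 aff II-2×II-1: Aa|AA
A/III-4 aff II-4×II-3: Aa|AA
⇒ A over [I-1,I-2,II-1,II-2,II-3,II-4,II-5,III-1,III-2,III-3,III-4]: 1448 consistent
Z/I-1 ? ·: zz|Zz
Z/I-2 un ·: zz
Z/II-1 ? I-1×I-2: zz|Zz
Z/II-2 ? ·: zz|Zz|ZZ
Z/II-3 un I-1×I-2: zz
Z/II-4 aff ·: Zz|ZZ
Z/II-5 ? I-1×I-2: zz|Zz
Z/III-1 ? II-2×II-1: zz|Zz|ZZ
Z/III-2 aff II-2×II-1: Zz|ZZ
Z/III-3 ? II-2×II-1: zz|Zz|ZZ
Z/III-4 aff II-4×II-3: Zz
⇒ Z over [I-1,I-2,II-1,II-2,II-3,II-4,II-5,III-1,III-2,III-3,III-4]: 150 consistent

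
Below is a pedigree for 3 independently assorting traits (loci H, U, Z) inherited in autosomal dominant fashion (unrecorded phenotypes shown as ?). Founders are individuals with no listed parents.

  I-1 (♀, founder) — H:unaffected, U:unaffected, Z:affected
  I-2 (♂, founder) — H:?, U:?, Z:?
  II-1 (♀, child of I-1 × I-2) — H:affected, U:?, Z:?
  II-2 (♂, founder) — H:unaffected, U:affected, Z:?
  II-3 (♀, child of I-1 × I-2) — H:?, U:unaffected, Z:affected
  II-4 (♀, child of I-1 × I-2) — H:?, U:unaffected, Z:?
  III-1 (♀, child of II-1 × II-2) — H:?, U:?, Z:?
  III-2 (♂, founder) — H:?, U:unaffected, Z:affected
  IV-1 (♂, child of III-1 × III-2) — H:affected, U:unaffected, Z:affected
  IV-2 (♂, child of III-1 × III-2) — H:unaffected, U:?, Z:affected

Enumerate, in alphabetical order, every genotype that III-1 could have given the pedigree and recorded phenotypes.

III-1 ∈ {Hh Uu ZZ, Hh Uu Zz, Hh Uu zz, Hh uu ZZ, Hh uu Zz, Hh uu zz, hh Uu ZZ, hh Uu Zz, hh Uu zz, hh uu ZZ, hh uu Zz, hh uu zz}

H/I-1 un ·: hh
H/I-2 ? ·: Hh|HH
H/II-1 aff I-1×I-2: Hh
H/II-2 un ·: hh
H/II-3 ? I-1×I-2: hh|Hh
H/II-4 ? I-1×I-2: hh|Hh
H/III-1 ? II-1×II-2: hh|Hh
H/III-2 ? ·: hh|Hh
H/IV-1 aff III-1×III-2: Hh|HH
H/IV-2 un III-1×III-2: hh
⇒ H over [I-1,I-2,II-1,II-2,II-3,II-4,III-1,III-2,IV-1,IV-2]: 20 consistent
U/I-1 un ·: uu
U/I-2 ? ·: uu|Uu
U/II-1 ? I-1×I-2: uu|Uu
U/II-2 aff ·: Uu|UU
U/II-3 un I-1×I-2: uu
U/II-4 un I-1×I-2: uu
U/III-1 ? II-1×II-2: uu|Uu
U/III-2 un ·: uu
U/IV-1 un III-1×III-2: uu
U/IV-2 ? III-1×III-2: uu|Uu
⇒ U over [I-1,I-2,II-1,II-2,II-3,II-4,III-1,III-2,IV-1,IV-2]: 15 consistent
Z/I-1 aff ·: Zz|ZZ
Z/I-2 ? ·: zz|Zz|ZZ
Z/II-1 ? I-1×I-2: zz|Zz|ZZ
Z/II-2 ? ·: zz|Zz|ZZ
Z/II-3 aff I-1×I-2: Zz|ZZ
Z/II-4 ? I-1×I-2: zz|Zz|ZZ
Z/III-1 ? II-1×II-2: zz|Zz|ZZ
Z/III-2 aff ·: Zz|ZZ
Z/IV-1 aff III-1×III-2: Zz|ZZ
Z/IV-2 aff III-1×III-2: Zz|ZZ
⇒ Z over [I-1,I-2,II-1,II-2,II-3,II-4,III-1,III-2,IV-1,IV-2]: 1196 consistent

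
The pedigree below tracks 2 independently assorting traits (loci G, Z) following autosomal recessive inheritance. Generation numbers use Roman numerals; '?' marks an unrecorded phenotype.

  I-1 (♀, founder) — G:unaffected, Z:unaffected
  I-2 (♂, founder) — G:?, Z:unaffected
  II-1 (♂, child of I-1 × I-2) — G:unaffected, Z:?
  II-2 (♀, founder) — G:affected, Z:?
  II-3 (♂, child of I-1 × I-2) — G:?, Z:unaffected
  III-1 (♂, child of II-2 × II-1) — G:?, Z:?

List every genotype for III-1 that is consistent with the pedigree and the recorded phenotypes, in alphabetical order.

III-1 ∈ {Gg ZZ, Gg Zz, Gg zz, gg ZZ, gg Zz, gg zz}

G/I-1 un ·: GG|Gg
G/I-2 ? ·: GG|Gg|gg
G/II-1 un I-1×I-2: GG|Gg
G/II-2 aff ·: gg
G/II-3 ? I-1×I-2: GG|Gg|gg
G/III-1 ? II-2×II-1: Gg|gg
⇒ G over [I-1,I-2,II-1,II-2,II-3,III-1]: 28 consistent
Z/I-1 un ·: ZZ|Zz
Z/I-2 un ·: ZZ|Zz
Z/II-1 ? I-1×I-2: ZZ|Zz|zz
Z/II-2 ? ·: ZZ|Zz|zz
Z/II-3 un I-1×I-2: ZZ|Zz
Z/III-1 ? II-2×II-1: ZZ|Zz|zz
⇒ Z over [I-1,I-2,II-1,II-2,II-3,III-1]: 78 consistent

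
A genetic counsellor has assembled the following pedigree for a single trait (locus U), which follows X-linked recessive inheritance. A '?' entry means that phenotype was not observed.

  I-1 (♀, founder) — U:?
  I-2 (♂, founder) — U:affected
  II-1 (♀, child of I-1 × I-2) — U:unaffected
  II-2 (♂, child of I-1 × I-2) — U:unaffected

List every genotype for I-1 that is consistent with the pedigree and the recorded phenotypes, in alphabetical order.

I-1 ∈ {X^UX^U, X^UX^u}

U/I-1 ? ·: X^UX^U|X^UX^u
U/I-2 aff ·: X^uY
U/II-1 un I-1×I-2: X^UX^u
U/II-2 un I-1×I-2: X^UY
⇒ U over [I-1,I-2,II-1,II-2]: 2 consistent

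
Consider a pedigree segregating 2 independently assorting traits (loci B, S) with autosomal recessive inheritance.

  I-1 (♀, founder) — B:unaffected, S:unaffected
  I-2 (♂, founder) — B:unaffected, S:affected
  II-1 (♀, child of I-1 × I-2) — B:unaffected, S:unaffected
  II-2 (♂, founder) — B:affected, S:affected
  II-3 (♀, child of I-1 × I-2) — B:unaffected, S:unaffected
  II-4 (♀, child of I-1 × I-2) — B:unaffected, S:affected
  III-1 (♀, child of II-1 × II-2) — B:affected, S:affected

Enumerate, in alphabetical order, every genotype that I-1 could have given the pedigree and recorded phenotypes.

B/I-1 un ·: BB|Bb
B/I-2 un ·: BB|Bb
B/II-1 un I-1×I-2: Bb
B/II-2 aff ·: bb
B/II-3 un I-1×I-2: BB|Bb
B/II-4 un I-1×I-2: BB|Bb
B/III-1 aff II-1×II-2: bb
⇒ B over [I-1,I-2,II-1,II-2,II-3,II-4,III-1]: 12 consistent
S/I-1 un ·: Ss
S/I-2 aff ·: ss
S/II-1 un I-1×I-2: Ss
S/II-2 aff ·: ss
S/II-3 un I-1×I-2: Ss
S/II-4 aff I-1×I-2: ss
S/III-1 aff II-1×II-2: ss
⇒ S over [I-1,I-2,II-1,II-2,II-3,II-4,III-1]: 1 consistent

I-1 ∈ {BB Ss, Bb Ss}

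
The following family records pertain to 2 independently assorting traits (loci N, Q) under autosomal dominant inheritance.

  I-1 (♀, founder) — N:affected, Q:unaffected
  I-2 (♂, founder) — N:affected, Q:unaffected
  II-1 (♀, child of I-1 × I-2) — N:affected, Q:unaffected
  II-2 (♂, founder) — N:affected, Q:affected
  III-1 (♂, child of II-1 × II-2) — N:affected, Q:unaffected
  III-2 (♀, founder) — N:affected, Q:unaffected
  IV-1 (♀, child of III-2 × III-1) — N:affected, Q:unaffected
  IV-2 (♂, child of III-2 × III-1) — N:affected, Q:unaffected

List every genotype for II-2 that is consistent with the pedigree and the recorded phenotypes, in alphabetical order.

II-2 ∈ {NN Qq, Nn Qq}

N/I-1 aff ·: Nn|NN
N/I-2 aff ·: Nn|NN
N/II-1 aff I-1×I-2: Nn|NN
N/II-2 aff ·: Nn|NN
N/III-1 aff II-1×II-2: Nn|NN
N/III-2 aff ·: Nn|NN
N/IV-1 aff III-2×III-1: Nn|NN
N/IV-2 aff III-2×III-1: Nn|NN
⇒ N over [I-1,I-2,II-1,II-2,III-1,III-2,IV-1,IV-2]: 150 consistent
Q/I-1 un ·: qq
Q/I-2 un ·: qq
Q/II-1 un I-1×I-2: qq
Q/II-2 aff ·: Qq
Q/III-1 un II-1×II-2: qq
Q/III-2 un ·: qq
Q/IV-1 un III-2×III-1: qq
Q/IV-2 un III-2×III-1: qq
⇒ Q over [I-1,I-2,II-1,II-2,III-1,III-2,IV-1,IV-2]: 1 consistent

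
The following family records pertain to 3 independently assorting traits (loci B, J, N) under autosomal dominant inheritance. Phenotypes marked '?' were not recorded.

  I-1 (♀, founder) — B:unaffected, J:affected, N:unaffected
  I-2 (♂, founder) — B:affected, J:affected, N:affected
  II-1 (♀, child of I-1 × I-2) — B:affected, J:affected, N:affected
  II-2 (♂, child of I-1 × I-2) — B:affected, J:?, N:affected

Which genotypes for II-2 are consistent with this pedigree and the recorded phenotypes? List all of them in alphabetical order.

B/I-1 un ·: bb
B/I-2 aff ·: Bb|BB
B/II-1 aff I-1×I-2: Bb
B/II-2 aff I-1×I-2: Bb
⇒ B over [I-1,I-2,II-1,II-2]: 2 consistent
J/I-1 aff ·: Jj|JJ
J/I-2 aff ·: Jj|JJ
J/II-1 aff I-1×I-2: Jj|JJ
J/II-2 ? I-1×I-2: jj|Jj|JJ
⇒ J over [I-1,I-2,II-1,II-2]: 15 consistent
N/I-1 un ·: nn
N/I-2 aff ·: Nn|NN
N/II-1 aff I-1×I-2: Nn
N/II-2 aff I-1×I-2: Nn
⇒ N over [I-1,I-2,II-1,II-2]: 2 consistent

II-2 ∈ {Bb JJ Nn, Bb Jj Nn, Bb jj Nn}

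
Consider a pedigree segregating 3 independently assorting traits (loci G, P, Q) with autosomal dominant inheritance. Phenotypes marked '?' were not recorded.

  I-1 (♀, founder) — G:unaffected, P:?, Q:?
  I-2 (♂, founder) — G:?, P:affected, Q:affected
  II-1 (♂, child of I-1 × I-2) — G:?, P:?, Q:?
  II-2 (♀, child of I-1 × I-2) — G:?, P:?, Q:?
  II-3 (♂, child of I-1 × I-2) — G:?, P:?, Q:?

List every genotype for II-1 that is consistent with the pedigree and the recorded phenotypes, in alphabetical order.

G/I-1 un ·: gg
G/I-2 ? ·: gg|Gg|GG
G/II-1 ? I-1×I-2: gg|Gg
G/II-2 ? I-1×I-2: gg|Gg
G/II-3 ? I-1×I-2: gg|Gg
⇒ G over [I-1,I-2,II-1,II-2,II-3]: 10 consistent
P/I-1 ? ·: pp|Pp|PP
P/I-2 aff ·: Pp|PP
P/II-1 ? I-1×I-2: pp|Pp|PP
P/II-2 ? I-1×I-2: pp|Pp|PP
P/II-3 ? I-1×I-2: pp|Pp|PP
⇒ P over [I-1,I-2,II-1,II-2,II-3]: 53 consistent
Q/I-1 ? ·: qq|Qq|QQ
Q/I-2 aff ·: Qq|QQ
Q/II-1 ? I-1×I-2: qq|Qq|QQ
Q/II-2 ? I-1×I-2: qq|Qq|QQ
Q/II-3 ? I-1×I-2: qq|Qq|QQ
⇒ Q over [I-1,I-2,II-1,II-2,II-3]: 53 consistent

II-1 ∈ {Gg PP QQ, Gg PP Qq, Gg PP qq, Gg Pp QQ, Gg Pp Qq, Gg Pp qq, Gg pp QQ, Gg pp Qq, Gg pp qq, gg PP QQ, gg PP Qq, gg PP qq, gg Pp QQ, gg Pp Qq, gg Pp qq, gg pp QQ, gg pp Qq, gg pp qq}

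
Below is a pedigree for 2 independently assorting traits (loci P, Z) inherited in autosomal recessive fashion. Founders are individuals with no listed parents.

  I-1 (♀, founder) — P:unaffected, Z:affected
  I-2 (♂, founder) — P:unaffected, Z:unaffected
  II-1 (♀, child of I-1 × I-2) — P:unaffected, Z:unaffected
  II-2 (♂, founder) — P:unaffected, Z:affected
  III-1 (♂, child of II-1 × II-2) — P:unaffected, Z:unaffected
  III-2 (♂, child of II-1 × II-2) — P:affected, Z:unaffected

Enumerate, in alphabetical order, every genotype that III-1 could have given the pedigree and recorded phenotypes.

P/I-1 un ·: PP|Pp
P/I-2 un ·: PP|Pp
P/II-1 un I-1×I-2: Pp
P/II-2 un ·: Pp
P/III-1 un II-1×II-2: PP|Pp
P/III-2 aff II-1×II-2: pp
⇒ P over [I-1,I-2,II-1,II-2,III-1,III-2]: 6 consistent
Z/I-1 aff ·: zz
Z/I-2 un ·: ZZ|Zz
Z/II-1 un I-1×I-2: Zz
Z/II-2 aff ·: zz
Z/III-1 un II-1×II-2: Zz
Z/III-2 un II-1×II-2: Zz
⇒ Z over [I-1,I-2,II-1,II-2,III-1,III-2]: 2 consistent

III-1 ∈ {PP Zz, Pp Zz}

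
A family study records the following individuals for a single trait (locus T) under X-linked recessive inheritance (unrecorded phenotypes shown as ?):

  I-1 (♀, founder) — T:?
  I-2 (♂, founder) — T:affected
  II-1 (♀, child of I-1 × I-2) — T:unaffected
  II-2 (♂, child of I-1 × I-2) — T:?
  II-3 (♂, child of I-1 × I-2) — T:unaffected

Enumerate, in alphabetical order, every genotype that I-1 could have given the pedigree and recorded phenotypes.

I-1 ∈ {X^TX^T, X^TX^t}

T/I-1 ? ·: X^TX^T|X^TX^t
T/I-2 aff ·: X^tY
T/II-1 un I-1×I-2: X^TX^t
T/II-2 ? I-1×I-2: X^TY|X^tY
T/II-3 un I-1×I-2: X^TY
⇒ T over [I-1,I-2,II-1,II-2,II-3]: 3 consistent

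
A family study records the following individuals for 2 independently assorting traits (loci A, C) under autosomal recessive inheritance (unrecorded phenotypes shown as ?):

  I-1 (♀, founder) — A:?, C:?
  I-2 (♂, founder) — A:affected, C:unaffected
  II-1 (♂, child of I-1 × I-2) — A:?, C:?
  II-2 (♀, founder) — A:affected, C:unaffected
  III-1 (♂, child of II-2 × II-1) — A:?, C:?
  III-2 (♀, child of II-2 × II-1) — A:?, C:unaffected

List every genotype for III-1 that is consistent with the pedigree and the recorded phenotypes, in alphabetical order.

A/I-1 ? ·: AA|Aa|aa
A/I-2 aff ·: aa
A/II-1 ? I-1×I-2: Aa|aa
A/II-2 aff ·: aa
A/III-1 ? II-2×II-1: Aa|aa
A/III-2 ? II-2×II-1: Aa|aa
⇒ A over [I-1,I-2,II-1,II-2,III-1,III-2]: 10 consistent
C/I-1 ? ·: CC|Cc|cc
C/I-2 un ·: CC|Cc
C/II-1 ? I-1×I-2: CC|Cc|cc
C/II-2 un ·: CC|Cc
C/III-1 ? II-2×II-1: CC|Cc|cc
C/III-2 un II-2×II-1: CC|Cc
⇒ C over [I-1,I-2,II-1,II-2,III-1,III-2]: 76 consistent

III-1 ∈ {Aa CC, Aa Cc, Aa cc, aa CC, aa Cc, aa cc}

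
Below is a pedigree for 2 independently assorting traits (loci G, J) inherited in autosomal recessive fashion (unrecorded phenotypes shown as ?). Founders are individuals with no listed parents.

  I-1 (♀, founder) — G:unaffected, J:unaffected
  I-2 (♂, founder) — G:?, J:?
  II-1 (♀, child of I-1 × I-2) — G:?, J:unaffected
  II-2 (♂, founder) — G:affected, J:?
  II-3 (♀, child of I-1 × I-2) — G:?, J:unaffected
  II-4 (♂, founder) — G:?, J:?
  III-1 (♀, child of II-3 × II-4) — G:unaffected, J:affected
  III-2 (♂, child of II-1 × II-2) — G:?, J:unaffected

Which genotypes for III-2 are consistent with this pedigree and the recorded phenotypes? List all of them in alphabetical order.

G/I-1 un ·: GG|Gg
G/I-2 ? ·: GG|Gg|gg
G/II-1 ? I-1×I-2: GG|Gg|gg
G/II-2 aff ·: gg
G/II-3 ? I-1×I-2: GG|Gg|gg
G/II-4 ? ·: GG|Gg|gg
G/III-1 un II-3×II-4: GG|Gg
G/III-2 ? II-1×II-2: Gg|gg
⇒ G over [I-1,I-2,II-1,II-2,II-3,II-4,III-1,III-2]: 133 consistent
J/I-1 un ·: JJ|Jj
J/I-2 ? ·: JJ|Jj|jj
J/II-1 un I-1×I-2: JJ|Jj
J/II-2 ? ·: JJ|Jj|jj
J/II-3 un I-1×I-2: Jj
J/II-4 ? ·: Jj|jj
J/III-1 aff II-3×II-4: jj
J/III-2 un II-1×II-2: JJ|Jj
⇒ J over [I-1,I-2,II-1,II-2,II-3,II-4,III-1,III-2]: 74 consistent

III-2 ∈ {Gg JJ, Gg Jj, gg JJ, gg Jj}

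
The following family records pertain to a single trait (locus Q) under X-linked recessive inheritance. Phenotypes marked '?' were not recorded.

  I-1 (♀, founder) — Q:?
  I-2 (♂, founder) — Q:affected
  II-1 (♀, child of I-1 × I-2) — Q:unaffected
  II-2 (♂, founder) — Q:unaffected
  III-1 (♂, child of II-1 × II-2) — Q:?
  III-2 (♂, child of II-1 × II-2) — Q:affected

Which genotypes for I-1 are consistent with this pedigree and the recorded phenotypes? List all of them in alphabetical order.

Q/I-1 ? ·: X^QX^Q|X^QX^q
Q/I-2 aff ·: X^qY
Q/II-1 un I-1×I-2: X^QX^q
Q/II-2 un ·: X^QY
Q/III-1 ? II-1×II-2: X^QY|X^qY
Q/III-2 aff II-1×II-2: X^qY
⇒ Q over [I-1,I-2,II-1,II-2,III-1,III-2]: 4 consistent

I-1 ∈ {X^QX^Q, X^QX^q}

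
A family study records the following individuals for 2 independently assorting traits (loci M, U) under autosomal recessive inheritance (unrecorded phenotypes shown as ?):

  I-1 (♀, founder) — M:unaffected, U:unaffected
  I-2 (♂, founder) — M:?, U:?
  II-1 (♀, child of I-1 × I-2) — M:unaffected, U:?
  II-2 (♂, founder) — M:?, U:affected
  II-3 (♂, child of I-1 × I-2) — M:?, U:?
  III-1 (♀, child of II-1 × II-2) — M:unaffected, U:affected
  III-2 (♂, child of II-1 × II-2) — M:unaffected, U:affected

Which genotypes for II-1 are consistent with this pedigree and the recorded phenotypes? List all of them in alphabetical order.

II-1 ∈ {MM Uu, MM uu, Mm Uu, Mm uu}

M/I-1 un ·: MM|Mm
M/I-2 ? ·: MM|Mm|mm
M/II-1 un I-1×I-2: MM|Mm
M/II-2 ? ·: MM|Mm|mm
M/II-3 ? I-1×I-2: MM|Mm|mm
M/III-1 un II-1×II-2: MM|Mm
M/III-2 un II-1×II-2: MM|Mm
⇒ M over [I-1,I-2,II-1,II-2,II-3,III-1,III-2]: 138 consistent
U/I-1 un ·: UU|Uu
U/I-2 ? ·: UU|Uu|uu
U/II-1 ? I-1×I-2: Uu|uu
U/II-2 aff ·: uu
U/II-3 ? I-1×I-2: UU|Uu|uu
U/III-1 aff II-1×II-2: uu
U/III-2 aff II-1×II-2: uu
⇒ U over [I-1,I-2,II-1,II-2,II-3,III-1,III-2]: 15 consistent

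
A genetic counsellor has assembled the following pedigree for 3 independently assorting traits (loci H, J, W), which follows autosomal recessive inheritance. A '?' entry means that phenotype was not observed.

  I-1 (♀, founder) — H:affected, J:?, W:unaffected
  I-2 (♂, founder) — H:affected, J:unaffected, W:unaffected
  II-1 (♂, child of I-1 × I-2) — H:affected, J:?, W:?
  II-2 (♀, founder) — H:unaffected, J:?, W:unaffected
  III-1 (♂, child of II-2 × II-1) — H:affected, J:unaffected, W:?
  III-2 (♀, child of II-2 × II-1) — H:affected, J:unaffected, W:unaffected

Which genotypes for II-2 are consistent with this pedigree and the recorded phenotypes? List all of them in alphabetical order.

II-2 ∈ {Hh JJ WW, Hh JJ Ww, Hh Jj WW, Hh Jj Ww, Hh jj WW, Hh jj Ww}

H/I-1 aff ·: hh
H/I-2 aff ·: hh
H/II-1 aff I-1×I-2: hh
H/II-2 un ·: Hh
H/III-1 aff II-2×II-1: hh
H/III-2 aff II-2×II-1: hh
⇒ H over [I-1,I-2,II-1,II-2,III-1,III-2]: 1 consistent
J/I-1 ? ·: JJ|Jj|jj
J/I-2 un ·: JJ|Jj
J/II-1 ? I-1×I-2: JJ|Jj|jj
J/II-2 ? ·: JJ|Jj|jj
J/III-1 un II-2×II-1: JJ|Jj
J/III-2 un II-2×II-1: JJ|Jj
⇒ J over [I-1,I-2,II-1,II-2,III-1,III-2]: 73 consistent
W/I-1 un ·: WW|Ww
W/I-2 un ·: WW|Ww
W/II-1 ? I-1×I-2: WW|Ww|ww
W/II-2 un ·: WW|Ww
W/III-1 ? II-2×II-1: WW|Ww|ww
W/III-2 un II-2×II-1: WW|Ww
⇒ W over [I-1,I-2,II-1,II-2,III-1,III-2]: 53 consistent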